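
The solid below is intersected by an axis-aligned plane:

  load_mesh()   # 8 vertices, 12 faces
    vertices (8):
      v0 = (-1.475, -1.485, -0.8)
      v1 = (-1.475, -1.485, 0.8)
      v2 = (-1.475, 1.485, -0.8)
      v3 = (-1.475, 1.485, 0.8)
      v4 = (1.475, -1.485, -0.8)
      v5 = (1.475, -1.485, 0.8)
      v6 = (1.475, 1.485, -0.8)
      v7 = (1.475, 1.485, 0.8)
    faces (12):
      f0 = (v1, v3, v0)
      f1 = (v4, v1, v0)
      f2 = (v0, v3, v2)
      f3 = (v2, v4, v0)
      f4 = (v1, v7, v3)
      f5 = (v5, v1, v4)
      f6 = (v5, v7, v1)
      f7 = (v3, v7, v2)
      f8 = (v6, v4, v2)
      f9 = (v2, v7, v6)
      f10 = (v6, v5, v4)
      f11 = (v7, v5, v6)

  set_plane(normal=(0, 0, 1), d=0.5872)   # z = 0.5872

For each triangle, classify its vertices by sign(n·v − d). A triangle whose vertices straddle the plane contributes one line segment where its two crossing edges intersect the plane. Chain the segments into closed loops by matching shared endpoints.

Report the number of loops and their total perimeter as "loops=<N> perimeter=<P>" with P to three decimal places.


loops=1 perimeter=11.840

Straddling triangles (8 of 12):
  (v1,v3,v0) [++-] → (-1.475, 1.08999, 0.5872)–(-1.475, -1.485, 0.5872)  len=2.5750
  (v4,v1,v0) [-+-] → (-1.08265, -1.485, 0.5872)–(-1.475, -1.485, 0.5872)  len=0.3923
  (v0,v3,v2) [-+-] → (-1.475, 1.08999, 0.5872)–(-1.475, 1.485, 0.5872)  len=0.3950
  (v5,v1,v4) [++-] → (-1.08265, -1.485, 0.5872)–(1.475, -1.485, 0.5872)  len=2.5577
  (v3,v7,v2) [++-] → (1.08265, 1.485, 0.5872)–(-1.475, 1.485, 0.5872)  len=2.5577
  (v2,v7,v6) [-+-] → (1.08265, 1.485, 0.5872)–(1.475, 1.485, 0.5872)  len=0.3923
  (v6,v5,v4) [-+-] → (1.475, -1.08999, 0.5872)–(1.475, -1.485, 0.5872)  len=0.3950
  (v7,v5,v6) [++-] → (1.475, -1.08999, 0.5872)–(1.475, 1.485, 0.5872)  len=2.5750

Chained into 1 loop(s):
  loop 1: 8 segments, perimeter = 11.8400
Total perimeter = 11.840


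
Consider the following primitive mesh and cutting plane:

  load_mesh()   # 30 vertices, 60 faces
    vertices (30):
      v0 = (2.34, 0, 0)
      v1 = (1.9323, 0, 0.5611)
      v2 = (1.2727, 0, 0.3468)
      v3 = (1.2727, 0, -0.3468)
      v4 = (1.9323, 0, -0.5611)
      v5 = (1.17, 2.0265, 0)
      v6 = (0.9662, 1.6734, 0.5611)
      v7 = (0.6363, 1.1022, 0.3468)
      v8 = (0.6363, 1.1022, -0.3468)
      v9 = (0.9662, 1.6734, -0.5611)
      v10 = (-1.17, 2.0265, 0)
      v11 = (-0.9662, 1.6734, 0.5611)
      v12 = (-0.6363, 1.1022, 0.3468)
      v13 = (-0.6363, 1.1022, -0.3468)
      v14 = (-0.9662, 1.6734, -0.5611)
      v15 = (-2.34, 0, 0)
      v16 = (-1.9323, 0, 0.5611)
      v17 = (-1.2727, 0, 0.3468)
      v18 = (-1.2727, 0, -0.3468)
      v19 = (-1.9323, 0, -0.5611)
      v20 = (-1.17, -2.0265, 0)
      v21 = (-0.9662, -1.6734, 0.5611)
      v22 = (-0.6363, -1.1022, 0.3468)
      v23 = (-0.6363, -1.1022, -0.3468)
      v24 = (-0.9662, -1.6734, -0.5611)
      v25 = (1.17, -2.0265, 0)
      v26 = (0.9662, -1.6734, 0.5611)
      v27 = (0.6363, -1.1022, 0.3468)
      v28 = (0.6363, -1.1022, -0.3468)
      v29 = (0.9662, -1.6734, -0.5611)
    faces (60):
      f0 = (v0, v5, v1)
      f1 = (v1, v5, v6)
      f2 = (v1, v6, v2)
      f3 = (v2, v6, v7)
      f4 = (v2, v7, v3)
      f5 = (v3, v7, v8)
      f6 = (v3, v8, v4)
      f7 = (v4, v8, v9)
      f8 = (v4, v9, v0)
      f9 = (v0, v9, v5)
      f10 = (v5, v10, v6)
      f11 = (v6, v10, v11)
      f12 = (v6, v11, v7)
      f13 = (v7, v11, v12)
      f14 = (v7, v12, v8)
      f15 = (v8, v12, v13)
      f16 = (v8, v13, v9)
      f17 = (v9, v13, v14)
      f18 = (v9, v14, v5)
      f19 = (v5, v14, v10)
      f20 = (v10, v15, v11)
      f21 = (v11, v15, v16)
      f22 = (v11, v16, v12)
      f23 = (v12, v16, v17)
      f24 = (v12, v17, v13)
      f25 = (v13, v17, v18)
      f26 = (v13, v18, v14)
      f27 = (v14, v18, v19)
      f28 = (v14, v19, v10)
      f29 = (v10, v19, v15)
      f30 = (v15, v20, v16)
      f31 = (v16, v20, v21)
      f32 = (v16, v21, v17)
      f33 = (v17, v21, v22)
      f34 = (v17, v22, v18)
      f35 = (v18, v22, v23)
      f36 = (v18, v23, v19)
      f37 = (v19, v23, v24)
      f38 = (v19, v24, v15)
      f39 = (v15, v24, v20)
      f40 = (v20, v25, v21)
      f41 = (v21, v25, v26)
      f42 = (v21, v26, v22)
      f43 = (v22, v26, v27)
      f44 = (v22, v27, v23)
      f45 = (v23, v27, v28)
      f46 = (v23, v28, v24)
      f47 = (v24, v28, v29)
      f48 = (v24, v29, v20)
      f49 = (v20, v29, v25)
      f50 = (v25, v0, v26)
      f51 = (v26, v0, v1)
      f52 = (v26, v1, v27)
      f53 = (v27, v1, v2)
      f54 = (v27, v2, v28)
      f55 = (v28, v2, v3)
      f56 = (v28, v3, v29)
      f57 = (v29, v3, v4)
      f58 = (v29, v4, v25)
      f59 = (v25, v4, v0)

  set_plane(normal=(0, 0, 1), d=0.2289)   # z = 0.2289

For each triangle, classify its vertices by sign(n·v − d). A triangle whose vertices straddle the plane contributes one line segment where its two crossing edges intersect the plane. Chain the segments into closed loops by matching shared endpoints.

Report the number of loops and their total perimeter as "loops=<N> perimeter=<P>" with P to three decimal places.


Straddling triangles (24 of 60):
  (v0,v5,v1) [--+] → (1.48098, 1.19979, 0.2289)–(2.17368, 0, 0.2289)  len=1.3854
  (v1,v5,v6) [+-+] → (1.48098, 1.19979, 0.2289)–(1.08686, 1.88245, 0.2289)  len=0.7883
  (v2,v7,v3) [++-] → (0.744477, 0.914845, 0.2289)–(1.2727, 0, 0.2289)  len=1.0564
  (v3,v7,v8) [-+-] → (0.744477, 0.914845, 0.2289)–(0.6363, 1.1022, 0.2289)  len=0.2163
  (v5,v10,v6) [--+] → (-0.29854, 1.88245, 0.2289)–(1.08686, 1.88245, 0.2289)  len=1.3854
  (v6,v10,v11) [+-+] → (-0.29854, 1.88245, 0.2289)–(-1.08686, 1.88245, 0.2289)  len=0.7883
  (v7,v12,v8) [++-] → (-0.41998, 1.1022, 0.2289)–(0.6363, 1.1022, 0.2289)  len=1.0563
  (v8,v12,v13) [-+-] → (-0.41998, 1.1022, 0.2289)–(-0.6363, 1.1022, 0.2289)  len=0.2163
  (v10,v15,v11) [--+] → (-1.77956, 0.682661, 0.2289)–(-1.08686, 1.88245, 0.2289)  len=1.3854
  (v11,v15,v16) [+-+] → (-1.77956, 0.682661, 0.2289)–(-2.17368, 0, 0.2289)  len=0.7883
  (v12,v17,v13) [++-] → (-1.16452, 0.187355, 0.2289)–(-0.6363, 1.1022, 0.2289)  len=1.0564
  (v13,v17,v18) [-+-] → (-1.16452, 0.187355, 0.2289)–(-1.2727, 0, 0.2289)  len=0.2163
  (v15,v20,v16) [--+] → (-1.48098, -1.19979, 0.2289)–(-2.17368, 0, 0.2289)  len=1.3854
  (v16,v20,v21) [+-+] → (-1.48098, -1.19979, 0.2289)–(-1.08686, -1.88245, 0.2289)  len=0.7883
  (v17,v22,v18) [++-] → (-0.744477, -0.914845, 0.2289)–(-1.2727, 0, 0.2289)  len=1.0564
  (v18,v22,v23) [-+-] → (-0.744477, -0.914845, 0.2289)–(-0.6363, -1.1022, 0.2289)  len=0.2163
  (v20,v25,v21) [--+] → (0.29854, -1.88245, 0.2289)–(-1.08686, -1.88245, 0.2289)  len=1.3854
  (v21,v25,v26) [+-+] → (0.29854, -1.88245, 0.2289)–(1.08686, -1.88245, 0.2289)  len=0.7883
  (v22,v27,v23) [++-] → (0.41998, -1.1022, 0.2289)–(-0.6363, -1.1022, 0.2289)  len=1.0563
  (v23,v27,v28) [-+-] → (0.41998, -1.1022, 0.2289)–(0.6363, -1.1022, 0.2289)  len=0.2163
  (v25,v0,v26) [--+] → (1.77956, -0.682661, 0.2289)–(1.08686, -1.88245, 0.2289)  len=1.3854
  (v26,v0,v1) [+-+] → (1.77956, -0.682661, 0.2289)–(2.17368, 0, 0.2289)  len=0.7883
  (v27,v2,v28) [++-] → (1.16452, -0.187355, 0.2289)–(0.6363, -1.1022, 0.2289)  len=1.0564
  (v28,v2,v3) [-+-] → (1.16452, -0.187355, 0.2289)–(1.2727, 0, 0.2289)  len=0.2163

Chained into 2 loop(s):
  loop 1: 12 segments, perimeter = 13.0421
  loop 2: 12 segments, perimeter = 7.6361
Total perimeter = 20.678

loops=2 perimeter=20.678


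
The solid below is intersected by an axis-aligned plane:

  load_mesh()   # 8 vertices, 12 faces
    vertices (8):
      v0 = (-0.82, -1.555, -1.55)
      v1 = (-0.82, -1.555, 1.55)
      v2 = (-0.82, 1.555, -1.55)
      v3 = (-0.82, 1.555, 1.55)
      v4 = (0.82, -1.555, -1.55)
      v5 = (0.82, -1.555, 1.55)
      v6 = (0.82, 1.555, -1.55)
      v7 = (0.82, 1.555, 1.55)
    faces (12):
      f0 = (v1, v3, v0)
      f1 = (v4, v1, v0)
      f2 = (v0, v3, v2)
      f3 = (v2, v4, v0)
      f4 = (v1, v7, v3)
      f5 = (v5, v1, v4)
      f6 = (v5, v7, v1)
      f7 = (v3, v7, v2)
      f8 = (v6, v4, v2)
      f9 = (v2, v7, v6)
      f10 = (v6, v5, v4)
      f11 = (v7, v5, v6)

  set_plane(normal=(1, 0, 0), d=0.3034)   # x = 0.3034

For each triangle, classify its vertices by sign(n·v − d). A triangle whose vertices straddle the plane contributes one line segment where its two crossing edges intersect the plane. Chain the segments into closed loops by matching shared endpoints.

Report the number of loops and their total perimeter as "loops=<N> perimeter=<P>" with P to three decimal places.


Straddling triangles (8 of 12):
  (v4,v1,v0) [+--] → (0.3034, -1.555, -0.5735)–(0.3034, -1.555, -1.55)  len=0.9765
  (v2,v4,v0) [-+-] → (0.3034, -0.57535, -1.55)–(0.3034, -1.555, -1.55)  len=0.9796
  (v1,v7,v3) [-+-] → (0.3034, 0.57535, 1.55)–(0.3034, 1.555, 1.55)  len=0.9796
  (v5,v1,v4) [+-+] → (0.3034, -1.555, 1.55)–(0.3034, -1.555, -0.5735)  len=2.1235
  (v5,v7,v1) [++-] → (0.3034, 0.57535, 1.55)–(0.3034, -1.555, 1.55)  len=2.1303
  (v3,v7,v2) [-+-] → (0.3034, 1.555, 1.55)–(0.3034, 1.555, 0.5735)  len=0.9765
  (v6,v4,v2) [++-] → (0.3034, -0.57535, -1.55)–(0.3034, 1.555, -1.55)  len=2.1303
  (v2,v7,v6) [-++] → (0.3034, 1.555, 0.5735)–(0.3034, 1.555, -1.55)  len=2.1235

Chained into 1 loop(s):
  loop 1: 8 segments, perimeter = 12.4200
Total perimeter = 12.420

loops=1 perimeter=12.420


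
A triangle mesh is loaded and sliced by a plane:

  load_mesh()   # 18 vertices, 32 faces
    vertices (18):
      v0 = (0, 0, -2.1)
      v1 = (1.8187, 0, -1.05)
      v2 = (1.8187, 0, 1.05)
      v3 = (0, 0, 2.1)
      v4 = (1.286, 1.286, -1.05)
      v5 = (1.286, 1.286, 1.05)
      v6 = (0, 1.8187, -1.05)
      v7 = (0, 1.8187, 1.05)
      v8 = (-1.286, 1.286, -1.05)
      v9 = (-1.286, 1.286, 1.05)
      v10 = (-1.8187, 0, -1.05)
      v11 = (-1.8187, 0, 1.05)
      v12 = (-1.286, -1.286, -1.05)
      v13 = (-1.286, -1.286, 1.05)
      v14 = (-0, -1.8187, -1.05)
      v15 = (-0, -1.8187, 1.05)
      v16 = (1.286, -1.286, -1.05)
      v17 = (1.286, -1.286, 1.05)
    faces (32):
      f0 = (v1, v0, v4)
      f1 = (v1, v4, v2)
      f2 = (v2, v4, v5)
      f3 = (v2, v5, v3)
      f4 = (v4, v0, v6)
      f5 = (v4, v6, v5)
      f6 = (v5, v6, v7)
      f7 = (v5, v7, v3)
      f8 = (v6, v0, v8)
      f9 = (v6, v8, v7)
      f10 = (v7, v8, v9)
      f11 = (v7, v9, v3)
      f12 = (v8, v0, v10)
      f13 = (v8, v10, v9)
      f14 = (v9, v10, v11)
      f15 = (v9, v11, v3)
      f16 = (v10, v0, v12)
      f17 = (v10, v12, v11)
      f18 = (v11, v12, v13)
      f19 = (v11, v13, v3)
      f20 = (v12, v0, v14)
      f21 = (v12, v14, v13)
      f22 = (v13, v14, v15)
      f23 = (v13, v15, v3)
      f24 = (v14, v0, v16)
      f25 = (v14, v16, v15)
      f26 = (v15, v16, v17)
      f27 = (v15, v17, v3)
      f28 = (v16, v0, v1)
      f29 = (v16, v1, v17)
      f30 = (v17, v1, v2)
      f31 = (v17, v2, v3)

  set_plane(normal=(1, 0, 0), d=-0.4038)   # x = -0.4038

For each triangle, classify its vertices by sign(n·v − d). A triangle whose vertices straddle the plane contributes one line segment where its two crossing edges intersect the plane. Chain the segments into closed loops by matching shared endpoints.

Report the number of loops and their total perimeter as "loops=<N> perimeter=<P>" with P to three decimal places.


loops=1 perimeter=11.623

Straddling triangles (12 of 32):
  (v6,v0,v8) [++-] → (-0.4038, 0.4038, -1.7703)–(-0.4038, 1.65143, -1.05)  len=1.4406
  (v6,v8,v7) [+-+] → (-0.4038, 1.65143, -1.05)–(-0.4038, 1.65143, 0.390607)  len=1.4406
  (v7,v8,v9) [+--] → (-0.4038, 1.65143, 0.390607)–(-0.4038, 1.65143, 1.05)  len=0.6594
  (v7,v9,v3) [+-+] → (-0.4038, 1.65143, 1.05)–(-0.4038, 0.4038, 1.7703)  len=1.4406
  (v8,v0,v10) [-+-] → (-0.4038, 0.4038, -1.7703)–(-0.4038, 0, -1.86687)  len=0.4152
  (v9,v11,v3) [--+] → (-0.4038, 0, 1.86687)–(-0.4038, 0.4038, 1.7703)  len=0.4152
  (v10,v0,v12) [-+-] → (-0.4038, 0, -1.86687)–(-0.4038, -0.4038, -1.7703)  len=0.4152
  (v11,v13,v3) [--+] → (-0.4038, -0.4038, 1.7703)–(-0.4038, 0, 1.86687)  len=0.4152
  (v12,v0,v14) [-++] → (-0.4038, -0.4038, -1.7703)–(-0.4038, -1.65143, -1.05)  len=1.4406
  (v12,v14,v13) [-+-] → (-0.4038, -1.65143, -1.05)–(-0.4038, -1.65143, -0.390607)  len=0.6594
  (v13,v14,v15) [-++] → (-0.4038, -1.65143, -0.390607)–(-0.4038, -1.65143, 1.05)  len=1.4406
  (v13,v15,v3) [-++] → (-0.4038, -1.65143, 1.05)–(-0.4038, -0.4038, 1.7703)  len=1.4406

Chained into 1 loop(s):
  loop 1: 12 segments, perimeter = 11.6233
Total perimeter = 11.623


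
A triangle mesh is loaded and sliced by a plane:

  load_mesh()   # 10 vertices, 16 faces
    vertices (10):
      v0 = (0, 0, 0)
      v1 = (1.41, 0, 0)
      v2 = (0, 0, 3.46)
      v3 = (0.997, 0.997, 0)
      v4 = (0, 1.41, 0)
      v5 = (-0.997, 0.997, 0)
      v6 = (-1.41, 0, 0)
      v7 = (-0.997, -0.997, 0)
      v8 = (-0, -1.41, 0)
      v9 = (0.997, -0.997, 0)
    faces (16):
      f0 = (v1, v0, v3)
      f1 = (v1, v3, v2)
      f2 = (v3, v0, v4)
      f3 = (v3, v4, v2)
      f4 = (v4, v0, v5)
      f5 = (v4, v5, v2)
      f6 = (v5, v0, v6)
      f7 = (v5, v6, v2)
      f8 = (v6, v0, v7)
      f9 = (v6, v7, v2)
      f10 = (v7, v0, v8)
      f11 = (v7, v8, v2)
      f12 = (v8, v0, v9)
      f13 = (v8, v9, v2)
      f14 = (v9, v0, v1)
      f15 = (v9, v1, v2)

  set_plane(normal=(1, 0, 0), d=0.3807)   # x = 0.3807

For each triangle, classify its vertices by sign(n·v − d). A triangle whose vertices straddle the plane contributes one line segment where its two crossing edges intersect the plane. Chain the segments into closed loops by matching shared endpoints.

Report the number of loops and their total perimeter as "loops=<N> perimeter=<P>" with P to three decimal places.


Straddling triangles (8 of 16):
  (v1,v0,v3) [+-+] → (0.3807, 0, 0)–(0.3807, 0.3807, 0)  len=0.3807
  (v1,v3,v2) [++-] → (0.3807, 0.3807, 2.13881)–(0.3807, 0, 2.5258)  len=0.5429
  (v3,v0,v4) [+--] → (0.3807, 0.3807, 0)–(0.3807, 1.2523, 0)  len=0.8716
  (v3,v4,v2) [+--] → (0.3807, 1.2523, 0)–(0.3807, 0.3807, 2.13881)  len=2.3096
  (v8,v0,v9) [--+] → (0.3807, -0.3807, 0)–(0.3807, -1.2523, 0)  len=0.8716
  (v8,v9,v2) [-+-] → (0.3807, -1.2523, 0)–(0.3807, -0.3807, 2.13881)  len=2.3096
  (v9,v0,v1) [+-+] → (0.3807, -0.3807, 0)–(0.3807, 0, 0)  len=0.3807
  (v9,v1,v2) [++-] → (0.3807, 0, 2.5258)–(0.3807, -0.3807, 2.13881)  len=0.5429

Chained into 1 loop(s):
  loop 1: 8 segments, perimeter = 8.2095
Total perimeter = 8.209

loops=1 perimeter=8.209


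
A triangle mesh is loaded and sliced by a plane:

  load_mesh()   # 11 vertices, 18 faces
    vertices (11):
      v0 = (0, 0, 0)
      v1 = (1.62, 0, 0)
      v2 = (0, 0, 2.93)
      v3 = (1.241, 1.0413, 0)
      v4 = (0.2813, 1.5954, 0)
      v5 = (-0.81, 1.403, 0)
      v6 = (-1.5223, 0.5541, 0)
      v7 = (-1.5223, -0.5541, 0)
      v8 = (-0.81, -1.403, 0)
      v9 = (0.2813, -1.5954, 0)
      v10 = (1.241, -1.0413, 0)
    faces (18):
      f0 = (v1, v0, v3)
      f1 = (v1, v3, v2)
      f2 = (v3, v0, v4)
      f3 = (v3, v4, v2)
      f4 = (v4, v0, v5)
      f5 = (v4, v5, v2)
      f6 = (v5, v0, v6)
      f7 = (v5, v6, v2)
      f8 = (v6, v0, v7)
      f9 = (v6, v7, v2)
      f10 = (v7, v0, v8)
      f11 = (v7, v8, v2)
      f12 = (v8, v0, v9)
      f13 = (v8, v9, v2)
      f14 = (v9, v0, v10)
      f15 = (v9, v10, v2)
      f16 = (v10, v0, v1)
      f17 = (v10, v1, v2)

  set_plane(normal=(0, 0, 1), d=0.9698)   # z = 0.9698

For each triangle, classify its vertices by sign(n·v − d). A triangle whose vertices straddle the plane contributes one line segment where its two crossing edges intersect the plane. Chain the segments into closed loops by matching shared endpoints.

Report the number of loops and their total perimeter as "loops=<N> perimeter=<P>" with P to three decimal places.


Straddling triangles (9 of 18):
  (v1,v3,v2) [--+] → (0.830242, 0.69664, 0.9698)–(1.0838, 0, 0.9698)  len=0.7413
  (v3,v4,v2) [--+] → (0.188193, 1.06734, 0.9698)–(0.830242, 0.69664, 0.9698)  len=0.7414
  (v4,v5,v2) [--+] → (-0.541898, 0.938621, 0.9698)–(0.188193, 1.06734, 0.9698)  len=0.7414
  (v5,v6,v2) [--+] → (-1.01843, 0.370699, 0.9698)–(-0.541898, 0.938621, 0.9698)  len=0.7414
  (v6,v7,v2) [--+] → (-1.01843, -0.370699, 0.9698)–(-1.01843, 0.370699, 0.9698)  len=0.7414
  (v7,v8,v2) [--+] → (-0.541898, -0.938621, 0.9698)–(-1.01843, -0.370699, 0.9698)  len=0.7414
  (v8,v9,v2) [--+] → (0.188193, -1.06734, 0.9698)–(-0.541898, -0.938621, 0.9698)  len=0.7414
  (v9,v10,v2) [--+] → (0.830242, -0.69664, 0.9698)–(0.188193, -1.06734, 0.9698)  len=0.7414
  (v10,v1,v2) [--+] → (1.0838, 0, 0.9698)–(0.830242, -0.69664, 0.9698)  len=0.7413

Chained into 1 loop(s):
  loop 1: 9 segments, perimeter = 6.6723
Total perimeter = 6.672

loops=1 perimeter=6.672


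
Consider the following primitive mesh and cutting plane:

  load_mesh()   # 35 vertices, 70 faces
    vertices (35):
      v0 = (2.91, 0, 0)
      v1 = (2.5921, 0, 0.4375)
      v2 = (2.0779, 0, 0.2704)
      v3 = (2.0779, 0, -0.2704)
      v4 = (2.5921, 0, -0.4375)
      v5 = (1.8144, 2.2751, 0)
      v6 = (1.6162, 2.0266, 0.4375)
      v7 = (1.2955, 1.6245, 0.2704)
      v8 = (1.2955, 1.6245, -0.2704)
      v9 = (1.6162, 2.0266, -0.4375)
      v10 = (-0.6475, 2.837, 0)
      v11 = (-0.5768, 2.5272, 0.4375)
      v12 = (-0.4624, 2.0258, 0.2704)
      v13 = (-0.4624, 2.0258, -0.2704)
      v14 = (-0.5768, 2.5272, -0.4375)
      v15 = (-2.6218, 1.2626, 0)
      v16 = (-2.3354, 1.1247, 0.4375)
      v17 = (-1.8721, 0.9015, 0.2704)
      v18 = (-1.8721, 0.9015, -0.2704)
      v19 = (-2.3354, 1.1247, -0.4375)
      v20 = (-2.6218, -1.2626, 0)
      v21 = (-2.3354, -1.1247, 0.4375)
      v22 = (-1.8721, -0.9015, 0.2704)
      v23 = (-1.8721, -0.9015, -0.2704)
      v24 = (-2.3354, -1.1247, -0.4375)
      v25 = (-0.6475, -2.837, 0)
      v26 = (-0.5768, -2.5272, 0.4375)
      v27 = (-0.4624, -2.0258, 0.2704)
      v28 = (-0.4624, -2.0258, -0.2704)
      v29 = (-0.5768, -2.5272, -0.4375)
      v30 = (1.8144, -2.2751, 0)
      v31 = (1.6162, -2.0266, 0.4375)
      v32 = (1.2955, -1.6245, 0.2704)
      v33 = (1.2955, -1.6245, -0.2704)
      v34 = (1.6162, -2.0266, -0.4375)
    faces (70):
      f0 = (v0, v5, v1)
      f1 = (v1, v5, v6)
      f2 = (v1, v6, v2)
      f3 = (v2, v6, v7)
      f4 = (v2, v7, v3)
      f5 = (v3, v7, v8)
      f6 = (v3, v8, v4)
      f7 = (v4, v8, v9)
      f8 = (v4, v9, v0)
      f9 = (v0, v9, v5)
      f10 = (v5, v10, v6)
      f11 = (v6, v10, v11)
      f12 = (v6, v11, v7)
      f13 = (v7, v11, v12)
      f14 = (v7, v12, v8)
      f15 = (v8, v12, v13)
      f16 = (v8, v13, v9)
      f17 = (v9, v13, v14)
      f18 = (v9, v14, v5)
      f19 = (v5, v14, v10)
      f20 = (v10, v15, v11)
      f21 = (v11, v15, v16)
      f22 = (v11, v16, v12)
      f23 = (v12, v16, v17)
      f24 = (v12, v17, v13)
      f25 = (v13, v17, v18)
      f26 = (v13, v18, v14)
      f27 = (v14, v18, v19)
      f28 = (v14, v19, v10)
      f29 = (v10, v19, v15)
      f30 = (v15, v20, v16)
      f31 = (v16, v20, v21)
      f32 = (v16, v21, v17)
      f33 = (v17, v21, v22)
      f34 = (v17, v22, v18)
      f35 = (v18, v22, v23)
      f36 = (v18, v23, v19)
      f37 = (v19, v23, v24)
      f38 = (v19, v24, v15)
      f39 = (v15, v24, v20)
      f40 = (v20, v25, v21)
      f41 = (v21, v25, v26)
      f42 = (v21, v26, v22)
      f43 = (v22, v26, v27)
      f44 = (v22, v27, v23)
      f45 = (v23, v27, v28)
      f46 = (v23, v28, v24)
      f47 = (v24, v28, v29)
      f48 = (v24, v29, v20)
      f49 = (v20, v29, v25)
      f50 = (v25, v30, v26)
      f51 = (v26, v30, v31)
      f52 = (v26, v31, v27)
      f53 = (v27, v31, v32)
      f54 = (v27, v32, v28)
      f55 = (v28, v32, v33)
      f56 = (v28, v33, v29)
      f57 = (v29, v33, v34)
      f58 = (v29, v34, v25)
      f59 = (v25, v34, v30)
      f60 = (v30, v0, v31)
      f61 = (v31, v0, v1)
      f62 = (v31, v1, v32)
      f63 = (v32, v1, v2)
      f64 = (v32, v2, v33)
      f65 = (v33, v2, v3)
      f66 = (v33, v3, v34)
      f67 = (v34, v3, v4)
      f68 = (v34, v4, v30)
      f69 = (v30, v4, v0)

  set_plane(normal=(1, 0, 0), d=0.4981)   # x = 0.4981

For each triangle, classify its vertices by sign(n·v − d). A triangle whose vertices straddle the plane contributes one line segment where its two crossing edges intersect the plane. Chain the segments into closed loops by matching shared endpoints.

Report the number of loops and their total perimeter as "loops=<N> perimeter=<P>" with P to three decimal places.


loops=2 perimeter=5.205

Straddling triangles (20 of 70):
  (v5,v10,v6) [+-+] → (0.4981, 2.57553, 0)–(0.4981, 2.42688, 0.221407)  len=0.2667
  (v6,v10,v11) [+--] → (0.4981, 2.42688, 0.221407)–(0.4981, 2.28183, 0.4375)  len=0.2603
  (v6,v11,v7) [+-+] → (0.4981, 2.28183, 0.4375)–(0.4981, 2.00895, 0.341567)  len=0.2892
  (v7,v11,v12) [+--] → (0.4981, 2.00895, 0.341567)–(0.4981, 1.80653, 0.2704)  len=0.2146
  (v7,v12,v8) [+-+] → (0.4981, 1.80653, 0.2704)–(0.4981, 1.80653, -0.025088)  len=0.2955
  (v8,v12,v13) [+--] → (0.4981, 1.80653, -0.025088)–(0.4981, 1.80653, -0.2704)  len=0.2453
  (v8,v13,v9) [+-+] → (0.4981, 1.80653, -0.2704)–(0.4981, 2.02617, -0.347615)  len=0.2328
  (v9,v13,v14) [+--] → (0.4981, 2.02617, -0.347615)–(0.4981, 2.28183, -0.4375)  len=0.2710
  (v9,v14,v5) [+-+] → (0.4981, 2.28183, -0.4375)–(0.4981, 2.41388, -0.240834)  len=0.2369
  (v5,v14,v10) [+--] → (0.4981, 2.41388, -0.240834)–(0.4981, 2.57553, 0)  len=0.2901
  (v25,v30,v26) [-+-] → (0.4981, -2.57553, 0)–(0.4981, -2.41388, 0.240834)  len=0.2901
  (v26,v30,v31) [-++] → (0.4981, -2.41388, 0.240834)–(0.4981, -2.28183, 0.4375)  len=0.2369
  (v26,v31,v27) [-+-] → (0.4981, -2.28183, 0.4375)–(0.4981, -2.02617, 0.347615)  len=0.2710
  (v27,v31,v32) [-++] → (0.4981, -2.02617, 0.347615)–(0.4981, -1.80653, 0.2704)  len=0.2328
  (v27,v32,v28) [-+-] → (0.4981, -1.80653, 0.2704)–(0.4981, -1.80653, 0.025088)  len=0.2453
  (v28,v32,v33) [-++] → (0.4981, -1.80653, 0.025088)–(0.4981, -1.80653, -0.2704)  len=0.2955
  (v28,v33,v29) [-+-] → (0.4981, -1.80653, -0.2704)–(0.4981, -2.00895, -0.341567)  len=0.2146
  (v29,v33,v34) [-++] → (0.4981, -2.00895, -0.341567)–(0.4981, -2.28183, -0.4375)  len=0.2892
  (v29,v34,v25) [-+-] → (0.4981, -2.28183, -0.4375)–(0.4981, -2.42688, -0.221407)  len=0.2603
  (v25,v34,v30) [-++] → (0.4981, -2.42688, -0.221407)–(0.4981, -2.57553, 0)  len=0.2667

Chained into 2 loop(s):
  loop 1: 10 segments, perimeter = 2.6023
  loop 2: 10 segments, perimeter = 2.6023
Total perimeter = 5.205


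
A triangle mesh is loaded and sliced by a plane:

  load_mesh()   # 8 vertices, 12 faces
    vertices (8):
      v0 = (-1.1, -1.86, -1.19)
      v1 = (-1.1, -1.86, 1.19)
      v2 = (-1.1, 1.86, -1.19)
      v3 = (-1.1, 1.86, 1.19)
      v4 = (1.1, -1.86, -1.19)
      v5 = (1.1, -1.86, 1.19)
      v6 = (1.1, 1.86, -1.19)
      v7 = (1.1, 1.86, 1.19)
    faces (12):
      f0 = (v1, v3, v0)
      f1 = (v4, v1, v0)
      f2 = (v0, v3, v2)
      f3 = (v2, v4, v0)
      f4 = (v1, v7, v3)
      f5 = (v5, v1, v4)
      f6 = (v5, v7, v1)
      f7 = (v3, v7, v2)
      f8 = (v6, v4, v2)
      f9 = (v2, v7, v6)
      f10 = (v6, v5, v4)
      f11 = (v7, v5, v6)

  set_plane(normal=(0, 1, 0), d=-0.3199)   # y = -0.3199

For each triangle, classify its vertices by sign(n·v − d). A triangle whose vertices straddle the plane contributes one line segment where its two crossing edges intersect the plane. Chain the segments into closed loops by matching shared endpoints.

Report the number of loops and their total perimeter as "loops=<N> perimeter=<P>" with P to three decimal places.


Straddling triangles (8 of 12):
  (v1,v3,v0) [-+-] → (-1.1, -0.3199, 1.19)–(-1.1, -0.3199, -0.204667)  len=1.3947
  (v0,v3,v2) [-++] → (-1.1, -0.3199, -0.204667)–(-1.1, -0.3199, -1.19)  len=0.9853
  (v2,v4,v0) [+--] → (0.189188, -0.3199, -1.19)–(-1.1, -0.3199, -1.19)  len=1.2892
  (v1,v7,v3) [-++] → (-0.189188, -0.3199, 1.19)–(-1.1, -0.3199, 1.19)  len=0.9108
  (v5,v7,v1) [-+-] → (1.1, -0.3199, 1.19)–(-0.189188, -0.3199, 1.19)  len=1.2892
  (v6,v4,v2) [+-+] → (1.1, -0.3199, -1.19)–(0.189188, -0.3199, -1.19)  len=0.9108
  (v6,v5,v4) [+--] → (1.1, -0.3199, 0.204667)–(1.1, -0.3199, -1.19)  len=1.3947
  (v7,v5,v6) [+-+] → (1.1, -0.3199, 1.19)–(1.1, -0.3199, 0.204667)  len=0.9853

Chained into 1 loop(s):
  loop 1: 8 segments, perimeter = 9.1600
Total perimeter = 9.160

loops=1 perimeter=9.160


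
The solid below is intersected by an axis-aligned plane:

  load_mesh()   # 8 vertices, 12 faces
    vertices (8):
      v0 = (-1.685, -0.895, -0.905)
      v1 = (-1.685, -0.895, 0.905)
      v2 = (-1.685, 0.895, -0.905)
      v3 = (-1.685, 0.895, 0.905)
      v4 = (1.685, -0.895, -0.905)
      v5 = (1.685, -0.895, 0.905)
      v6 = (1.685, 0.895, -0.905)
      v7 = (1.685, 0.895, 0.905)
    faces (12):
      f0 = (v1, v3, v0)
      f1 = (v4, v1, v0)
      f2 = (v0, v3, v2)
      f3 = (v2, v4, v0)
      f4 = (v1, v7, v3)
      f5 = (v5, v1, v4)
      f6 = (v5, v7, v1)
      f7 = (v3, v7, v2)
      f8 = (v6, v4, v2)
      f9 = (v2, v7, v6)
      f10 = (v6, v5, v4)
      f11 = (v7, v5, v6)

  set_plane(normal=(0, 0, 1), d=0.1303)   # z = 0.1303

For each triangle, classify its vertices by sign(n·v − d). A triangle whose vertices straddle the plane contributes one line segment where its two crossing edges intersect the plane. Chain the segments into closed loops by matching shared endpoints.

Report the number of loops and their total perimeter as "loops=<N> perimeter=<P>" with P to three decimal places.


loops=1 perimeter=10.320

Straddling triangles (8 of 12):
  (v1,v3,v0) [++-] → (-1.685, 0.12886, 0.1303)–(-1.685, -0.895, 0.1303)  len=1.0239
  (v4,v1,v0) [-+-] → (-0.242603, -0.895, 0.1303)–(-1.685, -0.895, 0.1303)  len=1.4424
  (v0,v3,v2) [-+-] → (-1.685, 0.12886, 0.1303)–(-1.685, 0.895, 0.1303)  len=0.7661
  (v5,v1,v4) [++-] → (-0.242603, -0.895, 0.1303)–(1.685, -0.895, 0.1303)  len=1.9276
  (v3,v7,v2) [++-] → (0.242603, 0.895, 0.1303)–(-1.685, 0.895, 0.1303)  len=1.9276
  (v2,v7,v6) [-+-] → (0.242603, 0.895, 0.1303)–(1.685, 0.895, 0.1303)  len=1.4424
  (v6,v5,v4) [-+-] → (1.685, -0.12886, 0.1303)–(1.685, -0.895, 0.1303)  len=0.7661
  (v7,v5,v6) [++-] → (1.685, -0.12886, 0.1303)–(1.685, 0.895, 0.1303)  len=1.0239

Chained into 1 loop(s):
  loop 1: 8 segments, perimeter = 10.3200
Total perimeter = 10.320


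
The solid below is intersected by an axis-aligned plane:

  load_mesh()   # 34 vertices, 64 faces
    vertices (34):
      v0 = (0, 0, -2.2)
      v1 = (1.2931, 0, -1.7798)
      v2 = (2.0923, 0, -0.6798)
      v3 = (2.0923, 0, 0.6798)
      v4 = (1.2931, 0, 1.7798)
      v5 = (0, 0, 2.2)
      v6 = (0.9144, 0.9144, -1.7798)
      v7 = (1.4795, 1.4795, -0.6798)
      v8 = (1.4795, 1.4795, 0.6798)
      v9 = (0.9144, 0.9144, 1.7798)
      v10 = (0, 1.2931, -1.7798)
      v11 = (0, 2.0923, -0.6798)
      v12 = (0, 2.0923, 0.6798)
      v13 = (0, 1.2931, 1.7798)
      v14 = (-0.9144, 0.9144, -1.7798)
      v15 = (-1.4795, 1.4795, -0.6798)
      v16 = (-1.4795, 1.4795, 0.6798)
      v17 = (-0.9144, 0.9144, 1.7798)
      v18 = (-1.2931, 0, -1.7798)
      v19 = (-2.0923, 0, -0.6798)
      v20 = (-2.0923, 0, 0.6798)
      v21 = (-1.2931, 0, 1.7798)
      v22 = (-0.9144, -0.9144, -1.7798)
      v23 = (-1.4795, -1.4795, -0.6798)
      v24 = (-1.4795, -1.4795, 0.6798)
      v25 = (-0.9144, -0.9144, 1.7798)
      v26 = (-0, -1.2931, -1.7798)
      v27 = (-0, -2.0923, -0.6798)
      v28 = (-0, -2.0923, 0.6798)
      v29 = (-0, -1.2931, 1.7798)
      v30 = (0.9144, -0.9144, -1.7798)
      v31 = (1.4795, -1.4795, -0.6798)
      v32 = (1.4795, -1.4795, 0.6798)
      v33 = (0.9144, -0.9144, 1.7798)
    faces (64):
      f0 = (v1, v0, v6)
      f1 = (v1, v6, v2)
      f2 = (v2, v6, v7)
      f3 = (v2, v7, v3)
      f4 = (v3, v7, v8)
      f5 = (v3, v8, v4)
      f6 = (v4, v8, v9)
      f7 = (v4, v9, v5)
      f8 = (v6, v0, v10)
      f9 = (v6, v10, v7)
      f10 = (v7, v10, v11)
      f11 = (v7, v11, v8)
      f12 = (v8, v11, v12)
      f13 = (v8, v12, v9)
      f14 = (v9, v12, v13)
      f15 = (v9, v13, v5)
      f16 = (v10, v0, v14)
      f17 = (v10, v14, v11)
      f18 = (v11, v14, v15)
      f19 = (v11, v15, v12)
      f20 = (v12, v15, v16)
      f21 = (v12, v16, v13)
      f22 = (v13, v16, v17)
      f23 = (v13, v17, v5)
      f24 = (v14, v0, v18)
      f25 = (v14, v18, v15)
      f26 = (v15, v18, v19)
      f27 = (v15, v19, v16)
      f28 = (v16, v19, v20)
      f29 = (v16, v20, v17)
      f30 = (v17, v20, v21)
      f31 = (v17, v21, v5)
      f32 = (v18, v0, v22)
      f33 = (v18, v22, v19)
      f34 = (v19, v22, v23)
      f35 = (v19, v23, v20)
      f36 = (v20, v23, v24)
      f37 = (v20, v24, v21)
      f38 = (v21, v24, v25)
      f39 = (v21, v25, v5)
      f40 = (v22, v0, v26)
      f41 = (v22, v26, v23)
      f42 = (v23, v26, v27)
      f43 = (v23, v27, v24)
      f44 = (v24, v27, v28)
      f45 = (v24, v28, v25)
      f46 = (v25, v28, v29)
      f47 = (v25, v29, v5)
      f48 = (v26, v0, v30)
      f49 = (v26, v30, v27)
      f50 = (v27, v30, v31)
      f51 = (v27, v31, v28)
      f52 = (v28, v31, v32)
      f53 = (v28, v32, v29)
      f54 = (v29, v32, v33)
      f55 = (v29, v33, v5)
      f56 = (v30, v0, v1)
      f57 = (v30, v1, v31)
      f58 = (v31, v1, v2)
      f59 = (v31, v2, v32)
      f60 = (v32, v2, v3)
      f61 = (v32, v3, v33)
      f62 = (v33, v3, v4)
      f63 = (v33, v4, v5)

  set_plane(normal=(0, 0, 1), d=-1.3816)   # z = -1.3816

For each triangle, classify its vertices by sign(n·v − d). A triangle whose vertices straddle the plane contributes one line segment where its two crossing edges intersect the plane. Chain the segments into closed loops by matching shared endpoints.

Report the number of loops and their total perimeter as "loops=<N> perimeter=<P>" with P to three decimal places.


Straddling triangles (16 of 64):
  (v1,v6,v2) [--+] → (1.3408, 0.583387, -1.3816)–(1.58241, 0, -1.3816)  len=0.6314
  (v2,v6,v7) [+-+] → (1.3408, 0.583387, -1.3816)–(1.11897, 1.11897, -1.3816)  len=0.5797
  (v6,v10,v7) [--+] → (0.535579, 1.36058, -1.3816)–(1.11897, 1.11897, -1.3816)  len=0.6314
  (v7,v10,v11) [+-+] → (0.535579, 1.36058, -1.3816)–(0, 1.58241, -1.3816)  len=0.5797
  (v10,v14,v11) [--+] → (-0.583387, 1.3408, -1.3816)–(0, 1.58241, -1.3816)  len=0.6314
  (v11,v14,v15) [+-+] → (-0.583387, 1.3408, -1.3816)–(-1.11897, 1.11897, -1.3816)  len=0.5797
  (v14,v18,v15) [--+] → (-1.36058, 0.535579, -1.3816)–(-1.11897, 1.11897, -1.3816)  len=0.6314
  (v15,v18,v19) [+-+] → (-1.36058, 0.535579, -1.3816)–(-1.58241, 0, -1.3816)  len=0.5797
  (v18,v22,v19) [--+] → (-1.3408, -0.583387, -1.3816)–(-1.58241, 0, -1.3816)  len=0.6314
  (v19,v22,v23) [+-+] → (-1.3408, -0.583387, -1.3816)–(-1.11897, -1.11897, -1.3816)  len=0.5797
  (v22,v26,v23) [--+] → (-0.535579, -1.36058, -1.3816)–(-1.11897, -1.11897, -1.3816)  len=0.6314
  (v23,v26,v27) [+-+] → (-0.535579, -1.36058, -1.3816)–(0, -1.58241, -1.3816)  len=0.5797
  (v26,v30,v27) [--+] → (0.583387, -1.3408, -1.3816)–(0, -1.58241, -1.3816)  len=0.6314
  (v27,v30,v31) [+-+] → (0.583387, -1.3408, -1.3816)–(1.11897, -1.11897, -1.3816)  len=0.5797
  (v30,v1,v31) [--+] → (1.36058, -0.535579, -1.3816)–(1.11897, -1.11897, -1.3816)  len=0.6314
  (v31,v1,v2) [+-+] → (1.36058, -0.535579, -1.3816)–(1.58241, 0, -1.3816)  len=0.5797

Chained into 1 loop(s):
  loop 1: 16 segments, perimeter = 9.6891
Total perimeter = 9.689

loops=1 perimeter=9.689


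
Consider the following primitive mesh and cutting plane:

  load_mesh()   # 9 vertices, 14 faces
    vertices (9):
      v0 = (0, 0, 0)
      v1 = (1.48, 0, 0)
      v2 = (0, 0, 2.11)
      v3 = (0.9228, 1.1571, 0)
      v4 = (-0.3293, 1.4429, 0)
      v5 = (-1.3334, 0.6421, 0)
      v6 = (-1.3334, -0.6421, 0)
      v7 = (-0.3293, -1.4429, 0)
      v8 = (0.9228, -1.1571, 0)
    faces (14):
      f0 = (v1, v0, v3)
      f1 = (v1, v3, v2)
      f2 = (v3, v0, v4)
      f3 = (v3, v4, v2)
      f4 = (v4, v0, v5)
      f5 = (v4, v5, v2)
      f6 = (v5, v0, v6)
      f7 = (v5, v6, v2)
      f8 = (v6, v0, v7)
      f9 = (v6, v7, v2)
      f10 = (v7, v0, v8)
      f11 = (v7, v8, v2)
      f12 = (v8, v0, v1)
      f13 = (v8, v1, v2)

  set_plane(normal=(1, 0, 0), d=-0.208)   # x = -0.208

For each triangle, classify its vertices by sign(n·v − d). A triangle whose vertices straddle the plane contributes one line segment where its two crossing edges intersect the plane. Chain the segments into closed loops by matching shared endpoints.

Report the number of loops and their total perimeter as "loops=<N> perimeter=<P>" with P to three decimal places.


loops=1 perimeter=7.464

Straddling triangles (10 of 14):
  (v3,v0,v4) [++-] → (-0.208, 0.911398, 0)–(-0.208, 1.41521, 0)  len=0.5038
  (v3,v4,v2) [+-+] → (-0.208, 1.41521, 0)–(-0.208, 0.911398, 0.777234)  len=0.9262
  (v4,v0,v5) [-+-] → (-0.208, 0.911398, 0)–(-0.208, 0.100163, 0)  len=0.8112
  (v4,v5,v2) [--+] → (-0.208, 0.100163, 1.78086)–(-0.208, 0.911398, 0.777234)  len=1.2905
  (v5,v0,v6) [-+-] → (-0.208, 0.100163, 0)–(-0.208, -0.100163, 0)  len=0.2003
  (v5,v6,v2) [--+] → (-0.208, -0.100163, 1.78086)–(-0.208, 0.100163, 1.78086)  len=0.2003
  (v6,v0,v7) [-+-] → (-0.208, -0.100163, 0)–(-0.208, -0.911398, 0)  len=0.8112
  (v6,v7,v2) [--+] → (-0.208, -0.911398, 0.777234)–(-0.208, -0.100163, 1.78086)  len=1.2905
  (v7,v0,v8) [-++] → (-0.208, -0.911398, 0)–(-0.208, -1.41521, 0)  len=0.5038
  (v7,v8,v2) [-++] → (-0.208, -1.41521, 0)–(-0.208, -0.911398, 0.777234)  len=0.9262

Chained into 1 loop(s):
  loop 1: 10 segments, perimeter = 7.4642
Total perimeter = 7.464


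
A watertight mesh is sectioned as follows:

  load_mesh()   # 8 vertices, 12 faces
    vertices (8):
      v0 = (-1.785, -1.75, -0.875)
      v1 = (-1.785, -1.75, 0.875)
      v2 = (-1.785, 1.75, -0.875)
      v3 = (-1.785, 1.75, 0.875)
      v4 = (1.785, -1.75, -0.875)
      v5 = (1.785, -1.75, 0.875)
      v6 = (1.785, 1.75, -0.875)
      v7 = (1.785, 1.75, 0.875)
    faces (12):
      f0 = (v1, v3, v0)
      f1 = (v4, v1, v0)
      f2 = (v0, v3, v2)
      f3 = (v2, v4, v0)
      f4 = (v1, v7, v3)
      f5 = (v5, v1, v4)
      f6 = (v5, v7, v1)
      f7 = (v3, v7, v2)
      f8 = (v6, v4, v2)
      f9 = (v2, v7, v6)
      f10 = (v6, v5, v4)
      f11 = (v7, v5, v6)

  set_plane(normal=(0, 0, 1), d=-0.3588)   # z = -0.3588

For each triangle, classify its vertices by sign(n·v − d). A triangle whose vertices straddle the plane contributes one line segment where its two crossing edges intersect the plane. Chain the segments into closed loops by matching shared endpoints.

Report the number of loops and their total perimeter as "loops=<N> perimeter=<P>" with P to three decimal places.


loops=1 perimeter=14.140

Straddling triangles (8 of 12):
  (v1,v3,v0) [++-] → (-1.785, -0.7176, -0.3588)–(-1.785, -1.75, -0.3588)  len=1.0324
  (v4,v1,v0) [-+-] → (0.731952, -1.75, -0.3588)–(-1.785, -1.75, -0.3588)  len=2.5170
  (v0,v3,v2) [-+-] → (-1.785, -0.7176, -0.3588)–(-1.785, 1.75, -0.3588)  len=2.4676
  (v5,v1,v4) [++-] → (0.731952, -1.75, -0.3588)–(1.785, -1.75, -0.3588)  len=1.0530
  (v3,v7,v2) [++-] → (-0.731952, 1.75, -0.3588)–(-1.785, 1.75, -0.3588)  len=1.0530
  (v2,v7,v6) [-+-] → (-0.731952, 1.75, -0.3588)–(1.785, 1.75, -0.3588)  len=2.5170
  (v6,v5,v4) [-+-] → (1.785, 0.7176, -0.3588)–(1.785, -1.75, -0.3588)  len=2.4676
  (v7,v5,v6) [++-] → (1.785, 0.7176, -0.3588)–(1.785, 1.75, -0.3588)  len=1.0324

Chained into 1 loop(s):
  loop 1: 8 segments, perimeter = 14.1400
Total perimeter = 14.140


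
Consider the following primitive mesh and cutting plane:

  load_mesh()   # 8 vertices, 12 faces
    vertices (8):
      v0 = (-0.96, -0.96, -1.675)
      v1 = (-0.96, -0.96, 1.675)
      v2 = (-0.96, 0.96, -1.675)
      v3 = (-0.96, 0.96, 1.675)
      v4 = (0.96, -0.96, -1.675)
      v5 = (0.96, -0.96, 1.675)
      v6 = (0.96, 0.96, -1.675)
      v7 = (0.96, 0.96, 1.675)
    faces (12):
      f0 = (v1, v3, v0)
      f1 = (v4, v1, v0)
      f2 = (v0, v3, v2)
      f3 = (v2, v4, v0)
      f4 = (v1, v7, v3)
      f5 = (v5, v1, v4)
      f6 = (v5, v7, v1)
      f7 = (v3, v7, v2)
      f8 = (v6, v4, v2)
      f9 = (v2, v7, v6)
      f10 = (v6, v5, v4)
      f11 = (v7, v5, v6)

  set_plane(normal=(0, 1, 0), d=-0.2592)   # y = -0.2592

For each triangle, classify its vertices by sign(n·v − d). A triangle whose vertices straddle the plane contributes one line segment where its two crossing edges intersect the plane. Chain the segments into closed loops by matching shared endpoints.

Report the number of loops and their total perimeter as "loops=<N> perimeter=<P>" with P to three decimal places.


Straddling triangles (8 of 12):
  (v1,v3,v0) [-+-] → (-0.96, -0.2592, 1.675)–(-0.96, -0.2592, -0.45225)  len=2.1272
  (v0,v3,v2) [-++] → (-0.96, -0.2592, -0.45225)–(-0.96, -0.2592, -1.675)  len=1.2228
  (v2,v4,v0) [+--] → (0.2592, -0.2592, -1.675)–(-0.96, -0.2592, -1.675)  len=1.2192
  (v1,v7,v3) [-++] → (-0.2592, -0.2592, 1.675)–(-0.96, -0.2592, 1.675)  len=0.7008
  (v5,v7,v1) [-+-] → (0.96, -0.2592, 1.675)–(-0.2592, -0.2592, 1.675)  len=1.2192
  (v6,v4,v2) [+-+] → (0.96, -0.2592, -1.675)–(0.2592, -0.2592, -1.675)  len=0.7008
  (v6,v5,v4) [+--] → (0.96, -0.2592, 0.45225)–(0.96, -0.2592, -1.675)  len=2.1272
  (v7,v5,v6) [+-+] → (0.96, -0.2592, 1.675)–(0.96, -0.2592, 0.45225)  len=1.2228

Chained into 1 loop(s):
  loop 1: 8 segments, perimeter = 10.5400
Total perimeter = 10.540

loops=1 perimeter=10.540


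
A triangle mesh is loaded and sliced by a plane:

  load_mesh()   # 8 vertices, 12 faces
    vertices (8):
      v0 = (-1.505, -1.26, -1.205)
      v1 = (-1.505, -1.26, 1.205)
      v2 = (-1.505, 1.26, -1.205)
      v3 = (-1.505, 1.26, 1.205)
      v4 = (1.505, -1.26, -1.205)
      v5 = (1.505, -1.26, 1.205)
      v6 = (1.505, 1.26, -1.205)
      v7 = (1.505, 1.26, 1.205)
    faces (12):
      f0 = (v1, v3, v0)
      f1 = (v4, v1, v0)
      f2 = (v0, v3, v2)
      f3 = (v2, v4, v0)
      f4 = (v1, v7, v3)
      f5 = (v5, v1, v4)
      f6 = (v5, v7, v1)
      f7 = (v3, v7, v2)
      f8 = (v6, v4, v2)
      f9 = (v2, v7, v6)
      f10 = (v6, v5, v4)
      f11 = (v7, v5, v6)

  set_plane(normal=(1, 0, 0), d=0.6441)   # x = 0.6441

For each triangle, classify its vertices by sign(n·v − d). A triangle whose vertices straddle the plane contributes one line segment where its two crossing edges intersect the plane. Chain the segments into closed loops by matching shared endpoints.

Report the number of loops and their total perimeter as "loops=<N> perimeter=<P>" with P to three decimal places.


loops=1 perimeter=9.860

Straddling triangles (8 of 12):
  (v4,v1,v0) [+--] → (0.6441, -1.26, -0.515708)–(0.6441, -1.26, -1.205)  len=0.6893
  (v2,v4,v0) [-+-] → (0.6441, -0.539247, -1.205)–(0.6441, -1.26, -1.205)  len=0.7208
  (v1,v7,v3) [-+-] → (0.6441, 0.539247, 1.205)–(0.6441, 1.26, 1.205)  len=0.7208
  (v5,v1,v4) [+-+] → (0.6441, -1.26, 1.205)–(0.6441, -1.26, -0.515708)  len=1.7207
  (v5,v7,v1) [++-] → (0.6441, 0.539247, 1.205)–(0.6441, -1.26, 1.205)  len=1.7992
  (v3,v7,v2) [-+-] → (0.6441, 1.26, 1.205)–(0.6441, 1.26, 0.515708)  len=0.6893
  (v6,v4,v2) [++-] → (0.6441, -0.539247, -1.205)–(0.6441, 1.26, -1.205)  len=1.7992
  (v2,v7,v6) [-++] → (0.6441, 1.26, 0.515708)–(0.6441, 1.26, -1.205)  len=1.7207

Chained into 1 loop(s):
  loop 1: 8 segments, perimeter = 9.8600
Total perimeter = 9.860


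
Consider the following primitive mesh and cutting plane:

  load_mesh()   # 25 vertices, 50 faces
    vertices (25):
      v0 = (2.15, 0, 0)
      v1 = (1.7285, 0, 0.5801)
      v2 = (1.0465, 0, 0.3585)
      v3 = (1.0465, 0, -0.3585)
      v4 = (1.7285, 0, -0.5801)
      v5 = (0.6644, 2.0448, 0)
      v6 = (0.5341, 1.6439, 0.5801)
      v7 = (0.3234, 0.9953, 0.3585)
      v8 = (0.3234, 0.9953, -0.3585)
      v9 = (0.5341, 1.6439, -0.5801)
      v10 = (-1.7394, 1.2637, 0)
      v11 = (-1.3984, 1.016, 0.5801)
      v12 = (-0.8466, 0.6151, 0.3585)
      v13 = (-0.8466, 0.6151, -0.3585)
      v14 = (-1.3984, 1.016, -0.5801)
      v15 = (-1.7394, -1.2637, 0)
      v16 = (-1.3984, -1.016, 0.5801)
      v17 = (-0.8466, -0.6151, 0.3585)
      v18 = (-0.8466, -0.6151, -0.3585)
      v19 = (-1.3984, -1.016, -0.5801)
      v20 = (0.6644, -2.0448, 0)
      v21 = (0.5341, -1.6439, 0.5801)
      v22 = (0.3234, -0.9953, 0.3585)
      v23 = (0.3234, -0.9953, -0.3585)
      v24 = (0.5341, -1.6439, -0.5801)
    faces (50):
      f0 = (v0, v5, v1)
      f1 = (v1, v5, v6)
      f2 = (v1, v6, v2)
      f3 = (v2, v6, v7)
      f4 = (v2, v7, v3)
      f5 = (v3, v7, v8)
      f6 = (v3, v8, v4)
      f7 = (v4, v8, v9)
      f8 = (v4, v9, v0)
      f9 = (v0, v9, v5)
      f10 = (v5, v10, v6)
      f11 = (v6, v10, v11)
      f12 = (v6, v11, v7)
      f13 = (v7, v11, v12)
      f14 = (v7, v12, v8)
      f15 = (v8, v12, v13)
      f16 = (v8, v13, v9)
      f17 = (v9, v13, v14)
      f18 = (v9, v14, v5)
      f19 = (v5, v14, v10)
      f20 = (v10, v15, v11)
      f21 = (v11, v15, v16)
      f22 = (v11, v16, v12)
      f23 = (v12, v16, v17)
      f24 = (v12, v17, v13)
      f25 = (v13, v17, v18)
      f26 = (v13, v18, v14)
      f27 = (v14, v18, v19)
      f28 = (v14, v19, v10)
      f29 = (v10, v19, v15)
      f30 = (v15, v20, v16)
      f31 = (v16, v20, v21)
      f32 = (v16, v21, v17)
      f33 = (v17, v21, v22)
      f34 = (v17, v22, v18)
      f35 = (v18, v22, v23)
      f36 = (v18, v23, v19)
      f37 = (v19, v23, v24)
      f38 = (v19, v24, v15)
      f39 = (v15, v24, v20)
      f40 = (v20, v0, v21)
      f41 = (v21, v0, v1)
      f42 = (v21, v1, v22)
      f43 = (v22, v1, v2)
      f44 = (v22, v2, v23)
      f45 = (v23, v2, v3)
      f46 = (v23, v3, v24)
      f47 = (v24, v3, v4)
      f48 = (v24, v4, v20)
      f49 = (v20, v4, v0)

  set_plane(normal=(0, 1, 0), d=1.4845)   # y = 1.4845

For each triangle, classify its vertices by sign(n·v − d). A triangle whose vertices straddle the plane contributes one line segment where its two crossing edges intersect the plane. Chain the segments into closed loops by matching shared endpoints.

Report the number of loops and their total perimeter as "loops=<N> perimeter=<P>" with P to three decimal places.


loops=1 perimeter=5.164

Straddling triangles (14 of 50):
  (v0,v5,v1) [-+-] → (1.07147, 1.4845, 0)–(0.955976, 1.4845, 0.158954)  len=0.1965
  (v1,v5,v6) [-++] → (0.955976, 1.4845, 0.158954)–(0.649914, 1.4845, 0.5801)  len=0.5206
  (v1,v6,v2) [-+-] → (0.649914, 1.4845, 0.5801)–(0.583785, 1.4845, 0.558613)  len=0.0695
  (v2,v6,v7) [-+-] → (0.583785, 1.4845, 0.558613)–(0.482318, 1.4845, 0.52564)  len=0.1067
  (v4,v8,v9) [--+] → (0.482318, 1.4845, -0.52564)–(0.649914, 1.4845, -0.5801)  len=0.1762
  (v4,v9,v0) [-+-] → (0.649914, 1.4845, -0.5801)–(0.690785, 1.4845, -0.523851)  len=0.0695
  (v0,v9,v5) [-++] → (0.690785, 1.4845, -0.523851)–(1.07147, 1.4845, 0)  len=0.6476
  (v5,v10,v6) [+-+] → (-1.0599, 1.4845, 0)–(-0.419072, 1.4845, 0.336891)  len=0.7240
  (v6,v10,v11) [+--] → (-0.419072, 1.4845, 0.336891)–(0.0435115, 1.4845, 0.5801)  len=0.5226
  (v6,v11,v7) [+--] → (0.0435115, 1.4845, 0.5801)–(0.482318, 1.4845, 0.52564)  len=0.4422
  (v8,v13,v9) [--+] → (0.320177, 1.4845, -0.545766)–(0.482318, 1.4845, -0.52564)  len=0.1634
  (v9,v13,v14) [+--] → (0.320177, 1.4845, -0.545766)–(0.0435115, 1.4845, -0.5801)  len=0.2788
  (v9,v14,v5) [+-+] → (0.0435115, 1.4845, -0.5801)–(-0.459032, 1.4845, -0.315931)  len=0.5677
  (v5,v14,v10) [+--] → (-0.459032, 1.4845, -0.315931)–(-1.0599, 1.4845, 0)  len=0.6789

Chained into 1 loop(s):
  loop 1: 14 segments, perimeter = 5.1642
Total perimeter = 5.164
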